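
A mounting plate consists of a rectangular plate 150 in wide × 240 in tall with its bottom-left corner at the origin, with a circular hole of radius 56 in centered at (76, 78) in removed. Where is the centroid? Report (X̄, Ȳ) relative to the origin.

X̄ = 74.62 in, Ȳ = 135.82 in

plate: A = 150 × 240 = 36000.00, centroid at (75.00, 120.00).
hole: A = −π·56² = -9852.03, centroid at (76.00, 78.00).
ΣA = 26147.97 in², ΣAX̄ = 1951245.37 in³, ΣAȲ = 3551541.30 in³.
X̄ = 1951245.37/26147.97 = 74.62 in; Ȳ = 3551541.30/26147.97 = 135.82 in.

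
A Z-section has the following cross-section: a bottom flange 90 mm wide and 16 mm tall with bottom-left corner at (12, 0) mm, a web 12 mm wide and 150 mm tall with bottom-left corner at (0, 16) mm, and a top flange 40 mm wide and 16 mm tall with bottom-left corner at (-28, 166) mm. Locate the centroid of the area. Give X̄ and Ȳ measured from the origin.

Part | A | x̄ᵢ | ȳᵢ | A·x̄ᵢ | A·ȳᵢ
bottom flange | 1440.00 | 57.00 | 8.00 | 82080.00 | 11520.00
web | 1800.00 | 6.00 | 91.00 | 10800.00 | 163800.00
top flange | 640.00 | -8.00 | 174.00 | -5120.00 | 111360.00
Σ | 3880.00 |  |  | 87760.00 | 286680.00
X̄ = 87760.00 / 3880.00 = 22.62 mm
Ȳ = 286680.00 / 3880.00 = 73.89 mm

X̄ = 22.62 mm, Ȳ = 73.89 mm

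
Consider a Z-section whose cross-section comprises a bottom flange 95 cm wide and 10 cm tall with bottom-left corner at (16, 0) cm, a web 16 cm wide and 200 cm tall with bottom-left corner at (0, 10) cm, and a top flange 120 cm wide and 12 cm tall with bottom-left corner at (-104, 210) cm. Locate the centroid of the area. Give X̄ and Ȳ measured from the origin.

Part | A | x̄ᵢ | ȳᵢ | A·x̄ᵢ | A·ȳᵢ
bottom flange | 950.00 | 63.50 | 5.00 | 60325.00 | 4750.00
web | 3200.00 | 8.00 | 110.00 | 25600.00 | 352000.00
top flange | 1440.00 | -44.00 | 216.00 | -63360.00 | 311040.00
Σ | 5590.00 |  |  | 22565.00 | 667790.00
X̄ = 22565.00 / 5590.00 = 4.04 cm
Ȳ = 667790.00 / 5590.00 = 119.46 cm

X̄ = 4.04 cm, Ȳ = 119.46 cm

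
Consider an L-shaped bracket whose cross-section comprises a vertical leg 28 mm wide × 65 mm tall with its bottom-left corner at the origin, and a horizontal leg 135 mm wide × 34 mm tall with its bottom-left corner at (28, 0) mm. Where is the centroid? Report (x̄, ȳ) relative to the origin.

x̄ = 72.36 mm, ȳ = 21.40 mm

vertical leg: A = 28 × 65 = 1820.00, centroid at (14.00, 32.50).
horizontal leg: A = 135 × 34 = 4590.00, centroid at (95.50, 17.00).
ΣA = 6410.00 mm², ΣAx̄ = 463825.00 mm³, ΣAȳ = 137180.00 mm³.
x̄ = 463825.00/6410.00 = 72.36 mm; ȳ = 137180.00/6410.00 = 21.40 mm.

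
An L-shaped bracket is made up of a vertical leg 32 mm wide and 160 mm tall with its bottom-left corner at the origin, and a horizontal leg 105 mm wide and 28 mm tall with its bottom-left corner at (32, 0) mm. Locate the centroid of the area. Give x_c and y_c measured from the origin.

vertical leg: A = 32 × 160 = 5120.00, centroid at (16.00, 80.00).
horizontal leg: A = 105 × 28 = 2940.00, centroid at (84.50, 14.00).
ΣA = 8060.00 mm², ΣAx_c = 330350.00 mm³, ΣAy_c = 450760.00 mm³.
x_c = 330350.00/8060.00 = 40.99 mm; y_c = 450760.00/8060.00 = 55.93 mm.

x_c = 40.99 mm, y_c = 55.93 mm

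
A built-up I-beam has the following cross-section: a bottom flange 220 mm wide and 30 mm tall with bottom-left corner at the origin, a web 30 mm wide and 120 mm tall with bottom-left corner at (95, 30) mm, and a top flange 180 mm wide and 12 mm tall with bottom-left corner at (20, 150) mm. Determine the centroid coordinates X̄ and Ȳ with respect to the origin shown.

bottom flange: A = 220 × 30 = 6600.00, centroid at (110.00, 15.00).
web: A = 30 × 120 = 3600.00, centroid at (110.00, 90.00).
top flange: A = 180 × 12 = 2160.00, centroid at (110.00, 156.00).
ΣA = 12360.00 mm²
ΣAX̄ = (6600.00)(110.00) + (3600.00)(110.00) + (2160.00)(110.00) = 1359600.00 mm³
ΣAȲ = (6600.00)(15.00) + (3600.00)(90.00) + (2160.00)(156.00) = 759960.00 mm³
X̄ = 1359600.00 / 12360.00 = 110.00 mm
Ȳ = 759960.00 / 12360.00 = 61.49 mm

X̄ = 110.00 mm, Ȳ = 61.49 mm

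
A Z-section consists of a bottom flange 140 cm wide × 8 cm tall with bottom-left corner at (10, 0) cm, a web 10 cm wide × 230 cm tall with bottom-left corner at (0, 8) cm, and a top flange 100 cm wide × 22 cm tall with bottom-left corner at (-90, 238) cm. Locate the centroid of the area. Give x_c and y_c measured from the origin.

x_c = 2.33 cm, y_c = 148.61 cm

bottom flange: A = 140 × 8 = 1120.00, centroid at (80.00, 4.00).
web: A = 10 × 230 = 2300.00, centroid at (5.00, 123.00).
top flange: A = 100 × 22 = 2200.00, centroid at (-40.00, 249.00).
ΣA = 5620.00 cm²
ΣAx_c = (1120.00)(80.00) + (2300.00)(5.00) + (2200.00)(-40.00) = 13100.00 cm³
ΣAy_c = (1120.00)(4.00) + (2300.00)(123.00) + (2200.00)(249.00) = 835180.00 cm³
x_c = 13100.00 / 5620.00 = 2.33 cm
y_c = 835180.00 / 5620.00 = 148.61 cm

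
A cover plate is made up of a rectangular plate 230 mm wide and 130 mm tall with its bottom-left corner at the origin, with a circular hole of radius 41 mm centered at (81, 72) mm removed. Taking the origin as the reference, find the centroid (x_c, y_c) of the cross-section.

Part | A | x̄ᵢ | ȳᵢ | A·x̄ᵢ | A·ȳᵢ
plate | 29900.00 | 115.00 | 65.00 | 3438500.00 | 1943500.00
hole | -5281.02 | 81.00 | 72.00 | -427762.40 | -380233.24
Σ | 24618.98 |  |  | 3010737.60 | 1563266.76
x_c = 3010737.60 / 24618.98 = 122.29 mm
y_c = 1563266.76 / 24618.98 = 63.50 mm

x_c = 122.29 mm, y_c = 63.50 mm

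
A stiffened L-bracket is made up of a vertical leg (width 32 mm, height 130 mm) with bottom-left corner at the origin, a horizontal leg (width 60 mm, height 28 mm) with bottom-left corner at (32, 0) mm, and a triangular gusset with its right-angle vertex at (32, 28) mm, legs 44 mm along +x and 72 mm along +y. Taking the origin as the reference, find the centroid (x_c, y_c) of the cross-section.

vertical leg: A = 32 × 130 = 4160.00, centroid at (16.00, 65.00).
horizontal leg: A = 60 × 28 = 1680.00, centroid at (62.00, 14.00).
gusset: A = ½·44·72 = 1584.00, centroid at (46.67, 52.00).
ΣA = 7424.00 mm²
ΣAx_c = (4160.00)(16.00) + (1680.00)(62.00) + (1584.00)(46.67) = 244640.00 mm³
ΣAy_c = (4160.00)(65.00) + (1680.00)(14.00) + (1584.00)(52.00) = 376288.00 mm³
x_c = 244640.00 / 7424.00 = 32.95 mm
y_c = 376288.00 / 7424.00 = 50.69 mm

x_c = 32.95 mm, y_c = 50.69 mm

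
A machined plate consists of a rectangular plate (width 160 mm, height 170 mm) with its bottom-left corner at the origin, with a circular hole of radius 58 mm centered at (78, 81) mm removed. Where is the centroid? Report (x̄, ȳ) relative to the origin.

plate: A = 160 × 170 = 27200.00, centroid at (80.00, 85.00).
hole: A = −π·58² = -10568.32, centroid at (78.00, 81.00).
ΣA = 16631.68 mm², ΣAx̄ = 1351671.22 mm³, ΣAȳ = 1455966.27 mm³.
x̄ = 1351671.22/16631.68 = 81.27 mm; ȳ = 1455966.27/16631.68 = 87.54 mm.

x̄ = 81.27 mm, ȳ = 87.54 mm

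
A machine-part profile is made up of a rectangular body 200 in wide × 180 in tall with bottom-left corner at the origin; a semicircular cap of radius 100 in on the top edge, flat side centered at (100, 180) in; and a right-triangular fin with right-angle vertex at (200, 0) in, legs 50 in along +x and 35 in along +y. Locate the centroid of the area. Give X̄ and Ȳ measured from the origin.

X̄ = 101.94 in, Ȳ = 128.26 in

rectangular body: A = 200 × 180 = 36000.00, centroid at (100.00, 90.00).
semicircular top: A = ½π·100² = 15707.96, centroid at (100.00, 222.44).
triangular fin: A = ½·50·35 = 875.00, centroid at (216.67, 11.67).
ΣA = 52582.96 in², ΣAX̄ = 5360379.66 in³, ΣAȲ = 6744308.39 in³.
X̄ = 5360379.66/52582.96 = 101.94 in; Ȳ = 6744308.39/52582.96 = 128.26 in.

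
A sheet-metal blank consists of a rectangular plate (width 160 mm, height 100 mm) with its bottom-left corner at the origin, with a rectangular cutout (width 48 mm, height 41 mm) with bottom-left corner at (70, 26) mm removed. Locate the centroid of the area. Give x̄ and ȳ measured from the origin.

Part | A | x̄ᵢ | ȳᵢ | A·x̄ᵢ | A·ȳᵢ
plate | 16000.00 | 80.00 | 50.00 | 1280000.00 | 800000.00
hole | -1968.00 | 94.00 | 46.50 | -184992.00 | -91512.00
Σ | 14032.00 |  |  | 1095008.00 | 708488.00
x̄ = 1095008.00 / 14032.00 = 78.04 mm
ȳ = 708488.00 / 14032.00 = 50.49 mm

x̄ = 78.04 mm, ȳ = 50.49 mm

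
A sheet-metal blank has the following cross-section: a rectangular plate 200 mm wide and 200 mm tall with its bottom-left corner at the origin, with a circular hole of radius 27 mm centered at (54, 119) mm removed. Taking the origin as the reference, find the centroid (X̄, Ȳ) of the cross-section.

X̄ = 102.79 mm, Ȳ = 98.85 mm

plate: A = 200 × 200 = 40000.00, centroid at (100.00, 100.00).
hole: A = −π·27² = -2290.22, centroid at (54.00, 119.00).
ΣA = 37709.78 mm²
ΣAX̄ = (40000.00)(100.00) + (-2290.22)(54.00) = 3876328.06 mm³
ΣAȲ = (40000.00)(100.00) + (-2290.22)(119.00) = 3727463.70 mm³
X̄ = 3876328.06 / 37709.78 = 102.79 mm
Ȳ = 3727463.70 / 37709.78 = 98.85 mm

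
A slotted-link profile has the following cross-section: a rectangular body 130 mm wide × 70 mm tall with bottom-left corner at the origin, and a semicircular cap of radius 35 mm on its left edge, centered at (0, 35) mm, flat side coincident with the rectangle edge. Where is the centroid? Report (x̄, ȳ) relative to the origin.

x̄ = 51.06 mm, ȳ = 35.00 mm

rectangular body: A = 130 × 70 = 9100.00, centroid at (65.00, 35.00).
semicircular end: A = ½π·35² = 1924.23, centroid at (-14.85, 35.00).
ΣA = 11024.23 mm², ΣAx̄ = 562916.67 mm³, ΣAȳ = 385847.89 mm³.
x̄ = 562916.67/11024.23 = 51.06 mm; ȳ = 385847.89/11024.23 = 35.00 mm.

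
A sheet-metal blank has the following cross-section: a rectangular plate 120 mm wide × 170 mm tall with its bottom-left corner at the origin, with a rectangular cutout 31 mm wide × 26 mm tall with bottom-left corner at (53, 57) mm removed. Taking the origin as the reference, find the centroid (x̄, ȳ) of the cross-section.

x̄ = 59.65 mm, ȳ = 85.62 mm

Part | A | x̄ᵢ | ȳᵢ | A·x̄ᵢ | A·ȳᵢ
plate | 20400.00 | 60.00 | 85.00 | 1224000.00 | 1734000.00
hole | -806.00 | 68.50 | 70.00 | -55211.00 | -56420.00
Σ | 19594.00 |  |  | 1168789.00 | 1677580.00
x̄ = 1168789.00 / 19594.00 = 59.65 mm
ȳ = 1677580.00 / 19594.00 = 85.62 mm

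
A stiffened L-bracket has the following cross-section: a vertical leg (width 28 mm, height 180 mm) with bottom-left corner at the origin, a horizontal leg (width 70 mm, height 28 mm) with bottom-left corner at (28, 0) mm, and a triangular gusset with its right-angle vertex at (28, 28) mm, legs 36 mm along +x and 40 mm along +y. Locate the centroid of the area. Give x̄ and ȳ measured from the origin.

x̄ = 28.87 mm, ȳ = 66.17 mm

vertical leg: A = 28 × 180 = 5040.00, centroid at (14.00, 90.00).
horizontal leg: A = 70 × 28 = 1960.00, centroid at (63.00, 14.00).
gusset: A = ½·36·40 = 720.00, centroid at (40.00, 41.33).
ΣA = 7720.00 mm²
ΣAx̄ = (5040.00)(14.00) + (1960.00)(63.00) + (720.00)(40.00) = 222840.00 mm³
ΣAȳ = (5040.00)(90.00) + (1960.00)(14.00) + (720.00)(41.33) = 510800.00 mm³
x̄ = 222840.00 / 7720.00 = 28.87 mm
ȳ = 510800.00 / 7720.00 = 66.17 mm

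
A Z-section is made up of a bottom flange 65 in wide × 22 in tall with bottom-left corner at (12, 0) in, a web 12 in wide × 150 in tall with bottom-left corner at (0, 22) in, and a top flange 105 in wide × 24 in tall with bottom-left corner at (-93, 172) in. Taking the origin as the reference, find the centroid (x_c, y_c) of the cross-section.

x_c = -4.80 in, y_c = 113.74 in

Part | A | x̄ᵢ | ȳᵢ | A·x̄ᵢ | A·ȳᵢ
bottom flange | 1430.00 | 44.50 | 11.00 | 63635.00 | 15730.00
web | 1800.00 | 6.00 | 97.00 | 10800.00 | 174600.00
top flange | 2520.00 | -40.50 | 184.00 | -102060.00 | 463680.00
Σ | 5750.00 |  |  | -27625.00 | 654010.00
x_c = -27625.00 / 5750.00 = -4.80 in
y_c = 654010.00 / 5750.00 = 113.74 in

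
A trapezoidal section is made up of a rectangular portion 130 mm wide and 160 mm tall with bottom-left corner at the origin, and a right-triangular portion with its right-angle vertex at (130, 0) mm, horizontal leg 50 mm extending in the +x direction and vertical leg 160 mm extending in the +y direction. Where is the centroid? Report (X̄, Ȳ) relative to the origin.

X̄ = 78.17 mm, Ȳ = 75.70 mm

rectangular portion: A = 130 × 160 = 20800.00, centroid at (65.00, 80.00).
triangular portion: A = ½·50·160 = 4000.00, centroid at (146.67, 53.33).
ΣA = 24800.00 mm²
ΣAX̄ = (20800.00)(65.00) + (4000.00)(146.67) = 1938666.67 mm³
ΣAȲ = (20800.00)(80.00) + (4000.00)(53.33) = 1877333.33 mm³
X̄ = 1938666.67 / 24800.00 = 78.17 mm
Ȳ = 1877333.33 / 24800.00 = 75.70 mm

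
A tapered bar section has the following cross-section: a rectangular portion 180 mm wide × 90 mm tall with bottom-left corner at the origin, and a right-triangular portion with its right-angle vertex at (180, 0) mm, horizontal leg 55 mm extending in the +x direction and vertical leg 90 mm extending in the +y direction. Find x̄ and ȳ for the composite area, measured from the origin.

x̄ = 104.36 mm, ȳ = 43.01 mm

rectangular portion: A = 180 × 90 = 16200.00, centroid at (90.00, 45.00).
triangular portion: A = ½·55·90 = 2475.00, centroid at (198.33, 30.00).
ΣA = 18675.00 mm²
ΣAx̄ = (16200.00)(90.00) + (2475.00)(198.33) = 1948875.00 mm³
ΣAȳ = (16200.00)(45.00) + (2475.00)(30.00) = 803250.00 mm³
x̄ = 1948875.00 / 18675.00 = 104.36 mm
ȳ = 803250.00 / 18675.00 = 43.01 mm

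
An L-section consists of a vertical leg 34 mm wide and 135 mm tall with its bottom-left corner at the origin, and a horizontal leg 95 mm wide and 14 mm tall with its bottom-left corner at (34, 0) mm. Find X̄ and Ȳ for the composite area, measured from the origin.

Part | A | x̄ᵢ | ȳᵢ | A·x̄ᵢ | A·ȳᵢ
vertical leg | 4590.00 | 17.00 | 67.50 | 78030.00 | 309825.00
horizontal leg | 1330.00 | 81.50 | 7.00 | 108395.00 | 9310.00
Σ | 5920.00 |  |  | 186425.00 | 319135.00
X̄ = 186425.00 / 5920.00 = 31.49 mm
Ȳ = 319135.00 / 5920.00 = 53.91 mm

X̄ = 31.49 mm, Ȳ = 53.91 mm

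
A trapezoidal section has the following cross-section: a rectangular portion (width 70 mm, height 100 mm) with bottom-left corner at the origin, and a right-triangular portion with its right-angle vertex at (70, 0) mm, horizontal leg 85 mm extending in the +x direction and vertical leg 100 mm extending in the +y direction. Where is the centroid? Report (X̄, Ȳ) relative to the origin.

X̄ = 58.93 mm, Ȳ = 43.70 mm

rectangular portion: A = 70 × 100 = 7000.00, centroid at (35.00, 50.00).
triangular portion: A = ½·85·100 = 4250.00, centroid at (98.33, 33.33).
ΣA = 11250.00 mm², ΣAX̄ = 662916.67 mm³, ΣAȲ = 491666.67 mm³.
X̄ = 662916.67/11250.00 = 58.93 mm; Ȳ = 491666.67/11250.00 = 43.70 mm.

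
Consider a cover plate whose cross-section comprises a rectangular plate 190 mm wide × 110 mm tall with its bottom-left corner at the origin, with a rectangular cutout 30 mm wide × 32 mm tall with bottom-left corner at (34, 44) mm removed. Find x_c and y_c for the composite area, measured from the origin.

x_c = 97.21 mm, y_c = 54.76 mm

plate: A = 190 × 110 = 20900.00, centroid at (95.00, 55.00).
hole: A = −(30 × 32) = -960.00, centroid at (49.00, 60.00).
ΣA = 19940.00 mm²
ΣAx_c = (20900.00)(95.00) + (-960.00)(49.00) = 1938460.00 mm³
ΣAy_c = (20900.00)(55.00) + (-960.00)(60.00) = 1091900.00 mm³
x_c = 1938460.00 / 19940.00 = 97.21 mm
y_c = 1091900.00 / 19940.00 = 54.76 mm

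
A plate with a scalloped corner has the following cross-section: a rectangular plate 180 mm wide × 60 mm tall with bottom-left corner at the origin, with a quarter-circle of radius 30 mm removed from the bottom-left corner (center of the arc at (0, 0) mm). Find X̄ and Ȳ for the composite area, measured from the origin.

X̄ = 95.41 mm, Ȳ = 31.21 mm

plate: A = 180 × 60 = 10800.00, centroid at (90.00, 30.00).
removed quarter-circle: A = −¼π·30² = -706.86, centroid at (12.73, 12.73).
ΣA = 10093.14 mm²
ΣAX̄ = (10800.00)(90.00) + (-706.86)(12.73) = 963000.00 mm³
ΣAȲ = (10800.00)(30.00) + (-706.86)(12.73) = 315000.00 mm³
X̄ = 963000.00 / 10093.14 = 95.41 mm
Ȳ = 315000.00 / 10093.14 = 31.21 mm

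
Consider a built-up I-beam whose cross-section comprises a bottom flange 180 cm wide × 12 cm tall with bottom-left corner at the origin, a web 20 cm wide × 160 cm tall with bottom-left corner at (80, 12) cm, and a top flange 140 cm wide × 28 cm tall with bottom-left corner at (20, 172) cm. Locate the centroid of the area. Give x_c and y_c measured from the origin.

bottom flange: A = 180 × 12 = 2160.00, centroid at (90.00, 6.00).
web: A = 20 × 160 = 3200.00, centroid at (90.00, 92.00).
top flange: A = 140 × 28 = 3920.00, centroid at (90.00, 186.00).
ΣA = 9280.00 cm²
ΣAx_c = (2160.00)(90.00) + (3200.00)(90.00) + (3920.00)(90.00) = 835200.00 cm³
ΣAy_c = (2160.00)(6.00) + (3200.00)(92.00) + (3920.00)(186.00) = 1036480.00 cm³
x_c = 835200.00 / 9280.00 = 90.00 cm
y_c = 1036480.00 / 9280.00 = 111.69 cm

x_c = 90.00 cm, y_c = 111.69 cm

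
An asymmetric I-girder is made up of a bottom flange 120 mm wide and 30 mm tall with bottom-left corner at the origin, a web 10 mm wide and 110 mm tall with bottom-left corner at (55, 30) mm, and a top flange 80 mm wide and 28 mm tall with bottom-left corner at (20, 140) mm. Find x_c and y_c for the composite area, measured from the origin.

x_c = 60.00 mm, y_c = 70.96 mm

bottom flange: A = 120 × 30 = 3600.00, centroid at (60.00, 15.00).
web: A = 10 × 110 = 1100.00, centroid at (60.00, 85.00).
top flange: A = 80 × 28 = 2240.00, centroid at (60.00, 154.00).
ΣA = 6940.00 mm², ΣAx_c = 416400.00 mm³, ΣAy_c = 492460.00 mm³.
x_c = 416400.00/6940.00 = 60.00 mm; y_c = 492460.00/6940.00 = 70.96 mm.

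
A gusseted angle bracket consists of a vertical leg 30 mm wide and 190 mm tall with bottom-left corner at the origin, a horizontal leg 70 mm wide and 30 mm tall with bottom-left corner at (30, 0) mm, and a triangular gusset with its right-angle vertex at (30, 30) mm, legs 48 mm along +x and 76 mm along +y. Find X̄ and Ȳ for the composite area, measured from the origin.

vertical leg: A = 30 × 190 = 5700.00, centroid at (15.00, 95.00).
horizontal leg: A = 70 × 30 = 2100.00, centroid at (65.00, 15.00).
gusset: A = ½·48·76 = 1824.00, centroid at (46.00, 55.33).
ΣA = 9624.00 mm²
ΣAX̄ = (5700.00)(15.00) + (2100.00)(65.00) + (1824.00)(46.00) = 305904.00 mm³
ΣAȲ = (5700.00)(95.00) + (2100.00)(15.00) + (1824.00)(55.33) = 673928.00 mm³
X̄ = 305904.00 / 9624.00 = 31.79 mm
Ȳ = 673928.00 / 9624.00 = 70.03 mm

X̄ = 31.79 mm, Ȳ = 70.03 mm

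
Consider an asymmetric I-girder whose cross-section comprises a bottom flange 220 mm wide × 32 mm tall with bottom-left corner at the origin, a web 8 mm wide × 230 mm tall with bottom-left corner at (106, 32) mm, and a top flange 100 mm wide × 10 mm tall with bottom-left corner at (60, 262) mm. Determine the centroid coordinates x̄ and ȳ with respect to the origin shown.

x̄ = 110.00 mm, ȳ = 65.80 mm

bottom flange: A = 220 × 32 = 7040.00, centroid at (110.00, 16.00).
web: A = 8 × 230 = 1840.00, centroid at (110.00, 147.00).
top flange: A = 100 × 10 = 1000.00, centroid at (110.00, 267.00).
ΣA = 9880.00 mm², ΣAx̄ = 1086800.00 mm³, ΣAȳ = 650120.00 mm³.
x̄ = 1086800.00/9880.00 = 110.00 mm; ȳ = 650120.00/9880.00 = 65.80 mm.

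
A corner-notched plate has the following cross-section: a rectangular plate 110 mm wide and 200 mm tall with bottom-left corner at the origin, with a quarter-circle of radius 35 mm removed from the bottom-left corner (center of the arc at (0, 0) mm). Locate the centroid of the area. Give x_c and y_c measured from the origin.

plate: A = 110 × 200 = 22000.00, centroid at (55.00, 100.00).
removed quarter-circle: A = −¼π·35² = -962.11, centroid at (14.85, 14.85).
ΣA = 21037.89 mm²
ΣAx_c = (22000.00)(55.00) + (-962.11)(14.85) = 1195708.33 mm³
ΣAy_c = (22000.00)(100.00) + (-962.11)(14.85) = 2185708.33 mm³
x_c = 1195708.33 / 21037.89 = 56.84 mm
y_c = 2185708.33 / 21037.89 = 103.89 mm

x_c = 56.84 mm, y_c = 103.89 mm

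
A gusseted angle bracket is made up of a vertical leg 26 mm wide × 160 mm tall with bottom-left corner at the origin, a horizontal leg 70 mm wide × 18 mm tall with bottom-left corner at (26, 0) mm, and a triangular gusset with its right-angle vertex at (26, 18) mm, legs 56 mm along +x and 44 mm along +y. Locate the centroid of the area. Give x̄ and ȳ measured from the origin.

x̄ = 27.96 mm, ȳ = 57.78 mm

vertical leg: A = 26 × 160 = 4160.00, centroid at (13.00, 80.00).
horizontal leg: A = 70 × 18 = 1260.00, centroid at (61.00, 9.00).
gusset: A = ½·56·44 = 1232.00, centroid at (44.67, 32.67).
ΣA = 6652.00 mm²
ΣAx̄ = (4160.00)(13.00) + (1260.00)(61.00) + (1232.00)(44.67) = 185969.33 mm³
ΣAȳ = (4160.00)(80.00) + (1260.00)(9.00) + (1232.00)(32.67) = 384385.33 mm³
x̄ = 185969.33 / 6652.00 = 27.96 mm
ȳ = 384385.33 / 6652.00 = 57.78 mm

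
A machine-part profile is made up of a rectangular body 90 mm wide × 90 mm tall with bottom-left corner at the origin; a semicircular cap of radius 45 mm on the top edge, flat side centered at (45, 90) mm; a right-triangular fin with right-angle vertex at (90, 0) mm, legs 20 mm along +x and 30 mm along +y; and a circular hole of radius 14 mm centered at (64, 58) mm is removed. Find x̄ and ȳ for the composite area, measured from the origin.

rectangular body: A = 90 × 90 = 8100.00, centroid at (45.00, 45.00).
semicircular top: A = ½π·45² = 3180.86, centroid at (45.00, 109.10).
triangular fin: A = ½·20·30 = 300.00, centroid at (96.67, 10.00).
hole: A = −π·14² = -615.75, centroid at (64.00, 58.00).
ΣA = 10965.11 mm², ΣAx̄ = 497230.68 mm³, ΣAȳ = 678814.01 mm³.
x̄ = 497230.68/10965.11 = 45.35 mm; ȳ = 678814.01/10965.11 = 61.91 mm.

x̄ = 45.35 mm, ȳ = 61.91 mm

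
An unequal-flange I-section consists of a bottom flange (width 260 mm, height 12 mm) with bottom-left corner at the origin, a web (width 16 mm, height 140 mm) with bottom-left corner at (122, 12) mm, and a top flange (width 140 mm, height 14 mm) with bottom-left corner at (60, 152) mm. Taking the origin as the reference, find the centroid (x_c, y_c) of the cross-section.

bottom flange: A = 260 × 12 = 3120.00, centroid at (130.00, 6.00).
web: A = 16 × 140 = 2240.00, centroid at (130.00, 82.00).
top flange: A = 140 × 14 = 1960.00, centroid at (130.00, 159.00).
ΣA = 7320.00 mm²
ΣAx_c = (3120.00)(130.00) + (2240.00)(130.00) + (1960.00)(130.00) = 951600.00 mm³
ΣAy_c = (3120.00)(6.00) + (2240.00)(82.00) + (1960.00)(159.00) = 514040.00 mm³
x_c = 951600.00 / 7320.00 = 130.00 mm
y_c = 514040.00 / 7320.00 = 70.22 mm

x_c = 130.00 mm, y_c = 70.22 mm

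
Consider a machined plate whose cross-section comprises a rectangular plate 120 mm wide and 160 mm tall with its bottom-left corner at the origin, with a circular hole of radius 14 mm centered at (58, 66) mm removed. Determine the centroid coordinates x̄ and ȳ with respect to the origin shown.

plate: A = 120 × 160 = 19200.00, centroid at (60.00, 80.00).
hole: A = −π·14² = -615.75, centroid at (58.00, 66.00).
ΣA = 18584.25 mm²
ΣAx̄ = (19200.00)(60.00) + (-615.75)(58.00) = 1116286.37 mm³
ΣAȳ = (19200.00)(80.00) + (-615.75)(66.00) = 1495360.36 mm³
x̄ = 1116286.37 / 18584.25 = 60.07 mm
ȳ = 1495360.36 / 18584.25 = 80.46 mm

x̄ = 60.07 mm, ȳ = 80.46 mm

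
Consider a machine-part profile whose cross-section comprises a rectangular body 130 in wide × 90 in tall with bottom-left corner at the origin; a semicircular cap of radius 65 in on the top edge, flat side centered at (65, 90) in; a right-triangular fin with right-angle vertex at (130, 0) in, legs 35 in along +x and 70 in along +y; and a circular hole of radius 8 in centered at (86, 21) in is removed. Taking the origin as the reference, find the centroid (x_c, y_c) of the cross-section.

x_c = 69.63 in, y_c = 68.76 in

Part | A | x̄ᵢ | ȳᵢ | A·x̄ᵢ | A·ȳᵢ
rectangular body | 11700.00 | 65.00 | 45.00 | 760500.00 | 526500.00
semicircular top | 6636.61 | 65.00 | 117.59 | 431379.94 | 780378.64
triangular fin | 1225.00 | 141.67 | 23.33 | 173541.67 | 28583.33
hole | -201.06 | 86.00 | 21.00 | -17291.33 | -4222.30
Σ | 19360.55 |  |  | 1348130.28 | 1331239.67
x_c = 1348130.28 / 19360.55 = 69.63 in
y_c = 1331239.67 / 19360.55 = 68.76 in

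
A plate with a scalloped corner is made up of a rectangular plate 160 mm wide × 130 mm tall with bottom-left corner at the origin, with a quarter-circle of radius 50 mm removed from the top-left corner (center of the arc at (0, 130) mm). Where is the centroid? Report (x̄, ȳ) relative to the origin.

plate: A = 160 × 130 = 20800.00, centroid at (80.00, 65.00).
removed quarter-circle: A = −¼π·50² = -1963.50, centroid at (21.22, 108.78).
ΣA = 18836.50 mm²
ΣAx̄ = (20800.00)(80.00) + (-1963.50)(21.22) = 1622333.33 mm³
ΣAȳ = (20800.00)(65.00) + (-1963.50)(108.78) = 1138412.26 mm³
x̄ = 1622333.33 / 18836.50 = 86.13 mm
ȳ = 1138412.26 / 18836.50 = 60.44 mm

x̄ = 86.13 mm, ȳ = 60.44 mm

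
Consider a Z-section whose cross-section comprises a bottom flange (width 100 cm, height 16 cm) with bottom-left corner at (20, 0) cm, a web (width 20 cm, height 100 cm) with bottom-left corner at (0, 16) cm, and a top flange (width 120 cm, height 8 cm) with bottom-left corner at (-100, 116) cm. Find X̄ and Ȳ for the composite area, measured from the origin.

X̄ = 20.53 cm, Ȳ = 57.02 cm

bottom flange: A = 100 × 16 = 1600.00, centroid at (70.00, 8.00).
web: A = 20 × 100 = 2000.00, centroid at (10.00, 66.00).
top flange: A = 120 × 8 = 960.00, centroid at (-40.00, 120.00).
ΣA = 4560.00 cm²
ΣAX̄ = (1600.00)(70.00) + (2000.00)(10.00) + (960.00)(-40.00) = 93600.00 cm³
ΣAȲ = (1600.00)(8.00) + (2000.00)(66.00) + (960.00)(120.00) = 260000.00 cm³
X̄ = 93600.00 / 4560.00 = 20.53 cm
Ȳ = 260000.00 / 4560.00 = 57.02 cm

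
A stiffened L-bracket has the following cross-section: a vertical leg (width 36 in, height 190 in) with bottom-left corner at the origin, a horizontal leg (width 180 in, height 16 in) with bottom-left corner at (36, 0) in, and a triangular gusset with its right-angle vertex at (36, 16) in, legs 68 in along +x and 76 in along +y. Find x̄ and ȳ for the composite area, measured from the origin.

x̄ = 51.82 in, ȳ = 63.37 in

Part | A | x̄ᵢ | ȳᵢ | A·x̄ᵢ | A·ȳᵢ
vertical leg | 6840.00 | 18.00 | 95.00 | 123120.00 | 649800.00
horizontal leg | 2880.00 | 126.00 | 8.00 | 362880.00 | 23040.00
gusset | 2584.00 | 58.67 | 41.33 | 151594.67 | 106805.33
Σ | 12304.00 |  |  | 637594.67 | 779645.33
x̄ = 637594.67 / 12304.00 = 51.82 in
ȳ = 779645.33 / 12304.00 = 63.37 in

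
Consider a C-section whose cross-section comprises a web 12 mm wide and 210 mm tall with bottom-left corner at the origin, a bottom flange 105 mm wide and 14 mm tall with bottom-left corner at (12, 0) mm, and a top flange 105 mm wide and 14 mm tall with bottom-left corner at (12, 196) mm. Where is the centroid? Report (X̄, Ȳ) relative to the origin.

X̄ = 37.50 mm, Ȳ = 105.00 mm

web: A = 12 × 210 = 2520.00, centroid at (6.00, 105.00).
bottom flange: A = 105 × 14 = 1470.00, centroid at (64.50, 7.00).
top flange: A = 105 × 14 = 1470.00, centroid at (64.50, 203.00).
ΣA = 5460.00 mm², ΣAX̄ = 204750.00 mm³, ΣAȲ = 573300.00 mm³.
X̄ = 204750.00/5460.00 = 37.50 mm; Ȳ = 573300.00/5460.00 = 105.00 mm.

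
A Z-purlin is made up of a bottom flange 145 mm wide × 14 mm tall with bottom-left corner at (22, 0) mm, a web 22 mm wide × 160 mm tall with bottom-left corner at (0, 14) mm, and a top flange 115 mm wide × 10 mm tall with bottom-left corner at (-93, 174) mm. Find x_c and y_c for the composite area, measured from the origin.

bottom flange: A = 145 × 14 = 2030.00, centroid at (94.50, 7.00).
web: A = 22 × 160 = 3520.00, centroid at (11.00, 94.00).
top flange: A = 115 × 10 = 1150.00, centroid at (-35.50, 179.00).
ΣA = 6700.00 mm², ΣAx_c = 189730.00 mm³, ΣAy_c = 550940.00 mm³.
x_c = 189730.00/6700.00 = 28.32 mm; y_c = 550940.00/6700.00 = 82.23 mm.

x_c = 28.32 mm, y_c = 82.23 mm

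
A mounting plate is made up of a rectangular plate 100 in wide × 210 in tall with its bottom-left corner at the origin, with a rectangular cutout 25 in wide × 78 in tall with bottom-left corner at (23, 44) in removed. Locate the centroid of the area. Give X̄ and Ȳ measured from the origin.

X̄ = 51.48 in, Ȳ = 107.25 in

plate: A = 100 × 210 = 21000.00, centroid at (50.00, 105.00).
hole: A = −(25 × 78) = -1950.00, centroid at (35.50, 83.00).
ΣA = 19050.00 in², ΣAX̄ = 980775.00 in³, ΣAȲ = 2043150.00 in³.
X̄ = 980775.00/19050.00 = 51.48 in; Ȳ = 2043150.00/19050.00 = 107.25 in.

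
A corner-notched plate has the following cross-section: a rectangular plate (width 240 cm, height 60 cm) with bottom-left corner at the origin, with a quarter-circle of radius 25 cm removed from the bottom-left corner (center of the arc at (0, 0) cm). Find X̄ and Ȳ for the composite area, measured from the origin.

Part | A | x̄ᵢ | ȳᵢ | A·x̄ᵢ | A·ȳᵢ
plate | 14400.00 | 120.00 | 30.00 | 1728000.00 | 432000.00
removed quarter-circle | -490.87 | 10.61 | 10.61 | -5208.33 | -5208.33
Σ | 13909.13 |  |  | 1722791.67 | 426791.67
X̄ = 1722791.67 / 13909.13 = 123.86 cm
Ȳ = 426791.67 / 13909.13 = 30.68 cm

X̄ = 123.86 cm, Ȳ = 30.68 cm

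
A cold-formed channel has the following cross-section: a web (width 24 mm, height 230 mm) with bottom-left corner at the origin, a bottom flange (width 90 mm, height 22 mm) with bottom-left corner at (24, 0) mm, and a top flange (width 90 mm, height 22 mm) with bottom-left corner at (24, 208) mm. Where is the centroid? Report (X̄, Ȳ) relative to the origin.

web: A = 24 × 230 = 5520.00, centroid at (12.00, 115.00).
bottom flange: A = 90 × 22 = 1980.00, centroid at (69.00, 11.00).
top flange: A = 90 × 22 = 1980.00, centroid at (69.00, 219.00).
ΣA = 9480.00 mm²
ΣAX̄ = (5520.00)(12.00) + (1980.00)(69.00) + (1980.00)(69.00) = 339480.00 mm³
ΣAȲ = (5520.00)(115.00) + (1980.00)(11.00) + (1980.00)(219.00) = 1090200.00 mm³
X̄ = 339480.00 / 9480.00 = 35.81 mm
Ȳ = 1090200.00 / 9480.00 = 115.00 mm

X̄ = 35.81 mm, Ȳ = 115.00 mm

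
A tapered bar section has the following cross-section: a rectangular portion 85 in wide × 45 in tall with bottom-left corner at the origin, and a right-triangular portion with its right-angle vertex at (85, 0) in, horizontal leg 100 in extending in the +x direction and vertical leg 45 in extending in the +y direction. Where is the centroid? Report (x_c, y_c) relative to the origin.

x_c = 70.59 in, y_c = 19.72 in

Part | A | x̄ᵢ | ȳᵢ | A·x̄ᵢ | A·ȳᵢ
rectangular portion | 3825.00 | 42.50 | 22.50 | 162562.50 | 86062.50
triangular portion | 2250.00 | 118.33 | 15.00 | 266250.00 | 33750.00
Σ | 6075.00 |  |  | 428812.50 | 119812.50
x_c = 428812.50 / 6075.00 = 70.59 in
y_c = 119812.50 / 6075.00 = 19.72 in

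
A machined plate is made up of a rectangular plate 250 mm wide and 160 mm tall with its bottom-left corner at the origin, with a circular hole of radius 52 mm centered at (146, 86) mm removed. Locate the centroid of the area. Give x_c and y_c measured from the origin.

x_c = 119.34 mm, y_c = 78.38 mm

plate: A = 250 × 160 = 40000.00, centroid at (125.00, 80.00).
hole: A = −π·52² = -8494.87, centroid at (146.00, 86.00).
ΣA = 31505.13 mm²
ΣAx_c = (40000.00)(125.00) + (-8494.87)(146.00) = 3759749.49 mm³
ΣAy_c = (40000.00)(80.00) + (-8494.87)(86.00) = 2469441.48 mm³
x_c = 3759749.49 / 31505.13 = 119.34 mm
y_c = 2469441.48 / 31505.13 = 78.38 mm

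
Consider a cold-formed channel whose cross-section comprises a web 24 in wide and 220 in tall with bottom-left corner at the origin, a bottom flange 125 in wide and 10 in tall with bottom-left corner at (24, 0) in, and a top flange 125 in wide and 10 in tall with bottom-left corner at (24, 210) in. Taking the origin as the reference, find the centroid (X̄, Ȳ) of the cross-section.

X̄ = 35.94 in, Ȳ = 110.00 in

web: A = 24 × 220 = 5280.00, centroid at (12.00, 110.00).
bottom flange: A = 125 × 10 = 1250.00, centroid at (86.50, 5.00).
top flange: A = 125 × 10 = 1250.00, centroid at (86.50, 215.00).
ΣA = 7780.00 in²
ΣAX̄ = (5280.00)(12.00) + (1250.00)(86.50) + (1250.00)(86.50) = 279610.00 in³
ΣAȲ = (5280.00)(110.00) + (1250.00)(5.00) + (1250.00)(215.00) = 855800.00 in³
X̄ = 279610.00 / 7780.00 = 35.94 in
Ȳ = 855800.00 / 7780.00 = 110.00 in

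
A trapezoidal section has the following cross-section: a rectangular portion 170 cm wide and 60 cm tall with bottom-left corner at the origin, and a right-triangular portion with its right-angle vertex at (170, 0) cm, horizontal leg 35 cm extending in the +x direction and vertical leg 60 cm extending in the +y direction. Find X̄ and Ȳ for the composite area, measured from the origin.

X̄ = 94.02 cm, Ȳ = 29.07 cm

rectangular portion: A = 170 × 60 = 10200.00, centroid at (85.00, 30.00).
triangular portion: A = ½·35·60 = 1050.00, centroid at (181.67, 20.00).
ΣA = 11250.00 cm², ΣAX̄ = 1057750.00 cm³, ΣAȲ = 327000.00 cm³.
X̄ = 1057750.00/11250.00 = 94.02 cm; Ȳ = 327000.00/11250.00 = 29.07 cm.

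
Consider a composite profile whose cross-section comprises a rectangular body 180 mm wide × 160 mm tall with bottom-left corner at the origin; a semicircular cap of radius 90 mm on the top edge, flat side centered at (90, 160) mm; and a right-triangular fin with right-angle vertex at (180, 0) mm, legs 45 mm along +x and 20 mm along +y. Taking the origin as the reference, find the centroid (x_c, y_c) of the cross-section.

rectangular body: A = 180 × 160 = 28800.00, centroid at (90.00, 80.00).
semicircular top: A = ½π·90² = 12723.45, centroid at (90.00, 198.20).
triangular fin: A = ½·45·20 = 450.00, centroid at (195.00, 6.67).
ΣA = 41973.45 mm², ΣAx_c = 3824860.52 mm³, ΣAy_c = 4828752.04 mm³.
x_c = 3824860.52/41973.45 = 91.13 mm; y_c = 4828752.04/41973.45 = 115.04 mm.

x_c = 91.13 mm, y_c = 115.04 mm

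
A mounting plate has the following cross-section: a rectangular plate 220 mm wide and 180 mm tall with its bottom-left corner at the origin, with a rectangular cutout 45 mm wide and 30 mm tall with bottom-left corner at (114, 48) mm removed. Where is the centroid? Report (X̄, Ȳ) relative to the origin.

plate: A = 220 × 180 = 39600.00, centroid at (110.00, 90.00).
hole: A = −(45 × 30) = -1350.00, centroid at (136.50, 63.00).
ΣA = 38250.00 mm², ΣAX̄ = 4171725.00 mm³, ΣAȲ = 3478950.00 mm³.
X̄ = 4171725.00/38250.00 = 109.06 mm; Ȳ = 3478950.00/38250.00 = 90.95 mm.

X̄ = 109.06 mm, Ȳ = 90.95 mm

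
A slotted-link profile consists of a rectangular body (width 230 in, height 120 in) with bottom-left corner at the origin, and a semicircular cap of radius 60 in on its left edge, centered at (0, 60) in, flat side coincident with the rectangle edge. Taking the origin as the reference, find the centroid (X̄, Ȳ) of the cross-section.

X̄ = 91.11 in, Ȳ = 60.00 in

Part | A | x̄ᵢ | ȳᵢ | A·x̄ᵢ | A·ȳᵢ
rectangular body | 27600.00 | 115.00 | 60.00 | 3174000.00 | 1656000.00
semicircular end | 5654.87 | -25.46 | 60.00 | -144000.00 | 339292.01
Σ | 33254.87 |  |  | 3030000.00 | 1995292.01
X̄ = 3030000.00 / 33254.87 = 91.11 in
Ȳ = 1995292.01 / 33254.87 = 60.00 in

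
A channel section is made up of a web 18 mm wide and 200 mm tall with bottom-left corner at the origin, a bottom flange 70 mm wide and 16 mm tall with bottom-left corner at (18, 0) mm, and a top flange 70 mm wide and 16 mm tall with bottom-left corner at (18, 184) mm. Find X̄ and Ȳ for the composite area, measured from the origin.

X̄ = 25.88 mm, Ȳ = 100.00 mm

web: A = 18 × 200 = 3600.00, centroid at (9.00, 100.00).
bottom flange: A = 70 × 16 = 1120.00, centroid at (53.00, 8.00).
top flange: A = 70 × 16 = 1120.00, centroid at (53.00, 192.00).
ΣA = 5840.00 mm²
ΣAX̄ = (3600.00)(9.00) + (1120.00)(53.00) + (1120.00)(53.00) = 151120.00 mm³
ΣAȲ = (3600.00)(100.00) + (1120.00)(8.00) + (1120.00)(192.00) = 584000.00 mm³
X̄ = 151120.00 / 5840.00 = 25.88 mm
Ȳ = 584000.00 / 5840.00 = 100.00 mm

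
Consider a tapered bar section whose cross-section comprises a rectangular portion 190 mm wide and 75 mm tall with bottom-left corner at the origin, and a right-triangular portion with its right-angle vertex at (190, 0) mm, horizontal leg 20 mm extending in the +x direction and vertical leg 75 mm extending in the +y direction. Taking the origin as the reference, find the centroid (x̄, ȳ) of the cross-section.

rectangular portion: A = 190 × 75 = 14250.00, centroid at (95.00, 37.50).
triangular portion: A = ½·20·75 = 750.00, centroid at (196.67, 25.00).
ΣA = 15000.00 mm²
ΣAx̄ = (14250.00)(95.00) + (750.00)(196.67) = 1501250.00 mm³
ΣAȳ = (14250.00)(37.50) + (750.00)(25.00) = 553125.00 mm³
x̄ = 1501250.00 / 15000.00 = 100.08 mm
ȳ = 553125.00 / 15000.00 = 36.88 mm

x̄ = 100.08 mm, ȳ = 36.88 mm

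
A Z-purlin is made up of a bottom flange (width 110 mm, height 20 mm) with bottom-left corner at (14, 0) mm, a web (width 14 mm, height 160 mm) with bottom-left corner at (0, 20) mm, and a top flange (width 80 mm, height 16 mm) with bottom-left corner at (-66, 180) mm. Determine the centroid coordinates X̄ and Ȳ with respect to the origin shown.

X̄ = 23.46 mm, Ȳ = 85.08 mm

Part | A | x̄ᵢ | ȳᵢ | A·x̄ᵢ | A·ȳᵢ
bottom flange | 2200.00 | 69.00 | 10.00 | 151800.00 | 22000.00
web | 2240.00 | 7.00 | 100.00 | 15680.00 | 224000.00
top flange | 1280.00 | -26.00 | 188.00 | -33280.00 | 240640.00
Σ | 5720.00 |  |  | 134200.00 | 486640.00
X̄ = 134200.00 / 5720.00 = 23.46 mm
Ȳ = 486640.00 / 5720.00 = 85.08 mm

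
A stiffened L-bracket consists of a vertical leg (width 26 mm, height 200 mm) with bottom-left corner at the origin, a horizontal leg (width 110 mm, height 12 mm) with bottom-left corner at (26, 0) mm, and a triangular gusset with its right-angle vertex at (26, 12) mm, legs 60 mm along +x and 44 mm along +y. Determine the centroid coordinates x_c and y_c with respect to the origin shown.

vertical leg: A = 26 × 200 = 5200.00, centroid at (13.00, 100.00).
horizontal leg: A = 110 × 12 = 1320.00, centroid at (81.00, 6.00).
gusset: A = ½·60·44 = 1320.00, centroid at (46.00, 26.67).
ΣA = 7840.00 mm², ΣAx_c = 235240.00 mm³, ΣAy_c = 563120.00 mm³.
x_c = 235240.00/7840.00 = 30.01 mm; y_c = 563120.00/7840.00 = 71.83 mm.

x_c = 30.01 mm, y_c = 71.83 mm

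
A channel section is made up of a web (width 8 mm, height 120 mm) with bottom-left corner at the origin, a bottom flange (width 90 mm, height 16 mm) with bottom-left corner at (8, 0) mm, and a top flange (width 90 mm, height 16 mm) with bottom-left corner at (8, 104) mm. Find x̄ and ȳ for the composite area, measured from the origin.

web: A = 8 × 120 = 960.00, centroid at (4.00, 60.00).
bottom flange: A = 90 × 16 = 1440.00, centroid at (53.00, 8.00).
top flange: A = 90 × 16 = 1440.00, centroid at (53.00, 112.00).
ΣA = 3840.00 mm², ΣAx̄ = 156480.00 mm³, ΣAȳ = 230400.00 mm³.
x̄ = 156480.00/3840.00 = 40.75 mm; ȳ = 230400.00/3840.00 = 60.00 mm.

x̄ = 40.75 mm, ȳ = 60.00 mm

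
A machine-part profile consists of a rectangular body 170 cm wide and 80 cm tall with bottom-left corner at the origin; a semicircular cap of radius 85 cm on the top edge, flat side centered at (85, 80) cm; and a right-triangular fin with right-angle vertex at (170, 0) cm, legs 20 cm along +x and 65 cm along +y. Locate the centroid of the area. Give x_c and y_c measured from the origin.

rectangular body: A = 170 × 80 = 13600.00, centroid at (85.00, 40.00).
semicircular top: A = ½π·85² = 11349.00, centroid at (85.00, 116.08).
triangular fin: A = ½·20·65 = 650.00, centroid at (176.67, 21.67).
ΣA = 25599.00 cm², ΣAx_c = 2235498.63 cm³, ΣAy_c = 1875420.28 cm³.
x_c = 2235498.63/25599.00 = 87.33 cm; y_c = 1875420.28/25599.00 = 73.26 cm.

x_c = 87.33 cm, y_c = 73.26 cm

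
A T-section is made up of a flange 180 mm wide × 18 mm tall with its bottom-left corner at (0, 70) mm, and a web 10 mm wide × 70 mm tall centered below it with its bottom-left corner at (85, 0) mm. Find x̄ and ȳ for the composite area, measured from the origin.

Part | A | x̄ᵢ | ȳᵢ | A·x̄ᵢ | A·ȳᵢ
web | 700.00 | 90.00 | 35.00 | 63000.00 | 24500.00
flange | 3240.00 | 90.00 | 79.00 | 291600.00 | 255960.00
Σ | 3940.00 |  |  | 354600.00 | 280460.00
x̄ = 354600.00 / 3940.00 = 90.00 mm
ȳ = 280460.00 / 3940.00 = 71.18 mm

x̄ = 90.00 mm, ȳ = 71.18 mm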